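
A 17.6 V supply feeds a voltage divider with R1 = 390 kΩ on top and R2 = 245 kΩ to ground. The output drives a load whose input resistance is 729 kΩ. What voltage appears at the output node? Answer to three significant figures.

The load sits in parallel with R2: R2‖R_L = (245 × 729) / (245 + 729) = 183.4 kΩ.
V_out = 17.6 × 183.4 / (390 + 183.4) = 17.6 × 183.4/573.4 = 5.63 V.

V_out ≈ 5.63 V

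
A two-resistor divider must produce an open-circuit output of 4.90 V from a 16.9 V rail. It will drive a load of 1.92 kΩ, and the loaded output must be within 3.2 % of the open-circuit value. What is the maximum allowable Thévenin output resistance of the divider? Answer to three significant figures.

R_th ≤ 63.5 Ω

Loading drop = R_th/(R_th + R_L) ≤ 0.0320, so R_th ≤ R_L · ε/(1−ε) = 1.92 kΩ × 0.0320/0.9680 = 63.5 Ω.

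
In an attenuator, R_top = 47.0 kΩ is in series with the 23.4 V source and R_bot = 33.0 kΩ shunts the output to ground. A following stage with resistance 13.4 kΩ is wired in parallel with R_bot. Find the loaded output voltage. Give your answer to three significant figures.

V_out ≈ 3.94 V

The load sits in parallel with R_bot: R_bot‖R_L = (33.0 × 13.4) / (33.0 + 13.4) = 9.530 kΩ.
V_out = 23.4 × 9.530 / (47.0 + 9.530) = 23.4 × 9.530/56.53 = 3.94 V.
(Unloaded it would have been 9.65 V.)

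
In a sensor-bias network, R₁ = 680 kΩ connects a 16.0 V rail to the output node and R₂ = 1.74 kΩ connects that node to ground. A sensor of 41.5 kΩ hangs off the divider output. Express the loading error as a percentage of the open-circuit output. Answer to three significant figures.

4.01 %

The divider's output (Thévenin) resistance is R₁‖R₂ = 1.736 kΩ.
Fractional drop under load = R_th/(R_th + R_L) = 1.736 / (1.736 + 41.5) = 0.04014.
So the output falls by 4.01 %.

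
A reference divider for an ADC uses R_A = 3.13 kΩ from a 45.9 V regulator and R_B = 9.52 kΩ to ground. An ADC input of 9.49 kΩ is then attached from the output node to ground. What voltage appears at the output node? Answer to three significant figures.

The load sits in parallel with R_B: R_B‖R_L = (9.52 × 9.49) / (9.52 + 9.49) = 4.752 kΩ.
V_out = 45.9 × 4.752 / (3.13 + 4.752) = 45.9 × 4.752/7.882 = 27.7 V.
(Unloaded it would have been 34.5 V.)

V_out ≈ 27.7 V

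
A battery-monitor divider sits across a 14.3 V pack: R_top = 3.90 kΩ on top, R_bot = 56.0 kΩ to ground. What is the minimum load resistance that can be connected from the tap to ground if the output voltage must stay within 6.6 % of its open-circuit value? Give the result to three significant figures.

Output resistance R_th = R_top‖R_bot = (3.90 × 56.0)/59.90 = 3.646 kΩ.
The fractional drop is R_th/(R_th + R_L); requiring this ≤ 0.0660 gives R_L ≥ R_th(1/0.0660 − 1) = 3.646 × 14.15 = 51.6 kΩ.

R_L(min) ≈ 51.6 kΩ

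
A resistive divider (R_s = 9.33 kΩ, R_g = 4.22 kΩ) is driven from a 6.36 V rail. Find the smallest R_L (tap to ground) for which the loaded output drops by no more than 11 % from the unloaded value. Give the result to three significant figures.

Output resistance R_th = R_s‖R_g = (9.33 × 4.22)/13.55 = 2.906 kΩ.
The fractional drop is R_th/(R_th + R_L); requiring this ≤ 0.110 gives R_L ≥ R_th(1/0.110 − 1) = 2.906 × 8.091 = 23.5 kΩ.

R_L(min) ≈ 23.5 kΩ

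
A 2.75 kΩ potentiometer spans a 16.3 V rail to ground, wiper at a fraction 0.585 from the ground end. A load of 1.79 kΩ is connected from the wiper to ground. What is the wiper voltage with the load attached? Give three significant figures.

The wiper splits the pot into (1−α)R = 1.141 kΩ above and αR = 1.609 kΩ below.
Lower section ‖ load = 0.8473 kΩ.
V_wiper = 16.3 × 0.8473/(1.141 + 0.8473) = 6.95 V.

V ≈ 6.95 V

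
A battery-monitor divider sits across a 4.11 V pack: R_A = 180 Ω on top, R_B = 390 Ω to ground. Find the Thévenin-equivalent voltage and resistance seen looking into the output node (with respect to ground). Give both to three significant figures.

V_th is the open-circuit tap voltage: 4.11 × 390/(180 + 390) = 2.81 V.
With the supply zeroed, R_A and R_B appear in parallel from the tap: R_th = R_A‖R_B = (180 × 390)/570.0 = 123 Ω.

V_th = 2.81 V, R_th = 123 Ω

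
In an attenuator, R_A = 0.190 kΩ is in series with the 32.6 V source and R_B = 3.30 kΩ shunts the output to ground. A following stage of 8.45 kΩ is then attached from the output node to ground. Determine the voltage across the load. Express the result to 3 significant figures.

The load sits in parallel with R_B: R_B‖R_L = (3300 × 8450) / (3300 + 8450) = 2373 Ω.
V_out = 32.6 × 2373 / (190 + 2373) = 32.6 × 2373/2563 = 30.2 V.
(Unloaded it would have been 30.8 V.)

V_out ≈ 30.2 V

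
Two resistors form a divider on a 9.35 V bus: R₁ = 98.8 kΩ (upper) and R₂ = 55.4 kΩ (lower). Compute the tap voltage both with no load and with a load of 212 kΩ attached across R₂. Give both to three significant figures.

Open-circuit: V = 9.35 × 55.4/(98.8 + 55.4) = 3.36 V.
With the load, R₂ becomes R₂‖R_L = 43.92 kΩ, so V = 9.35 × 43.92/142.7 = 2.88 V.

Unloaded: 3.36 V; loaded: 2.88 V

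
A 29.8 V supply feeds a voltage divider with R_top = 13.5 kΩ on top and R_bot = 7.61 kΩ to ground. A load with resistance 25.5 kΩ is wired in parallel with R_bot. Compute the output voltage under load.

V_out ≈ 9.02 V

The load sits in parallel with R_bot: R_bot‖R_L = (7.61 × 25.5) / (7.61 + 25.5) = 5.861 kΩ.
V_out = 29.8 × 5.861 / (13.5 + 5.861) = 29.8 × 5.861/19.36 = 9.02 V.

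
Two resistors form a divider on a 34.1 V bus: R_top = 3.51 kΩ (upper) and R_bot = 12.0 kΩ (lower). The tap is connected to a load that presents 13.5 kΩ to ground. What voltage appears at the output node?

The load sits in parallel with R_bot: R_bot‖R_L = (12.0 × 13.5) / (12.0 + 13.5) = 6.353 kΩ.
V_out = 34.1 × 6.353 / (3.51 + 6.353) = 34.1 × 6.353/9.863 = 22.0 V.

V_out ≈ 22.0 V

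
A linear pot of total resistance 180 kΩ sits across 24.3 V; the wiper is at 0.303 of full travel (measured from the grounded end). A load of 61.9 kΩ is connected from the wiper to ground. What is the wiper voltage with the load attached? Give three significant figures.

V ≈ 4.56 V

The wiper splits the pot into (1−α)R = 125.5 kΩ above and αR = 54.54 kΩ below.
Lower section ‖ load = 28.99 kΩ.
V_wiper = 24.3 × 28.99/(125.5 + 28.99) = 4.56 V.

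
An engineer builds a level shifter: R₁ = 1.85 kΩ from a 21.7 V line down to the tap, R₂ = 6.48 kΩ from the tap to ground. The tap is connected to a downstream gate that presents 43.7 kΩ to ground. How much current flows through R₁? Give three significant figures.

R₂‖R_L = 5.643 kΩ, so the source sees R₁ + R₂‖R_L = 7.493 kΩ.
I = 21.7 V / 7.493 kΩ = 2.90 mA.

I ≈ 2.90 mA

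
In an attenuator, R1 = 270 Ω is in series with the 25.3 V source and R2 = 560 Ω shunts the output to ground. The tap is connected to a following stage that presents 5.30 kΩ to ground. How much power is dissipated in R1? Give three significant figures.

P ≈ 287 mW

Total resistance from the source is R1 + (R2‖R_L) = 776.5 Ω, so I = 25.3/776.5 Ω = 32.58 mA.
P = I²·R1 = (32.58 mA)² × 270 Ω = 287 mW.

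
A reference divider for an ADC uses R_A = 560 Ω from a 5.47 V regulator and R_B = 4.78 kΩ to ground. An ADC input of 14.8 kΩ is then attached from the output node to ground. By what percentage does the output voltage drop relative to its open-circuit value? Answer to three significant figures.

3.28 %

The divider's output (Thévenin) resistance is R_A‖R_B = 501.3 Ω.
Fractional drop under load = R_th/(R_th + R_L) = 501.3 / (501.3 + 14800) = 0.03276.
So the output falls by 3.28 %.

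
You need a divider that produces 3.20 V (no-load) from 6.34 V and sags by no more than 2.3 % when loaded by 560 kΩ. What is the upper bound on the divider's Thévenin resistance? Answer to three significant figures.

R_th ≤ 13.2 kΩ

Loading drop = R_th/(R_th + R_L) ≤ 0.0230, so R_th ≤ R_L · ε/(1−ε) = 560 kΩ × 0.0230/0.9770 = 13.2 kΩ.
(Any R1, R2 with R2/(R1+R2) = 0.505 and R1‖R2 ≤ 13.2 kΩ will meet the spec.)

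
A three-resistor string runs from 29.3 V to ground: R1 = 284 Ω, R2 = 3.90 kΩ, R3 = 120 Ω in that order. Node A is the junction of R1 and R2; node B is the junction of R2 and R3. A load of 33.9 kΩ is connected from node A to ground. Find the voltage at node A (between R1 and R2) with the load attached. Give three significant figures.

Below node A the series string R2+R3 = 4020 Ω sits in parallel with the 33900 Ω load: 3594 Ω.
V_A = 29.3 × 3594/(284 + 3594) = 27.2 V.

V ≈ 27.2 V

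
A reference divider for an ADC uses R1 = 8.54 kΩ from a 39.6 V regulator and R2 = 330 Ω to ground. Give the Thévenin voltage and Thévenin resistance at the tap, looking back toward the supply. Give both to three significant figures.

V_th = 1.47 V, R_th = 318 Ω

V_th is the open-circuit tap voltage: 39.6 × 330/(8540 + 330) = 1.47 V.
With the supply zeroed, R1 and R2 appear in parallel from the tap: R_th = R1‖R2 = (8540 × 330)/8870 = 318 Ω.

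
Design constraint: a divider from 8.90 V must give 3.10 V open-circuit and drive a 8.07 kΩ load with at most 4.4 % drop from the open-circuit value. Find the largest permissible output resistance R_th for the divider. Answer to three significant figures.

Loading drop = R_th/(R_th + R_L) ≤ 0.0440, so R_th ≤ R_L · ε/(1−ε) = 8.07 kΩ × 0.0440/0.9560 = 371 Ω.
(Any R1, R2 with R2/(R1+R2) = 0.348 and R1‖R2 ≤ 371 Ω will meet the spec.)

R_th ≤ 371 Ω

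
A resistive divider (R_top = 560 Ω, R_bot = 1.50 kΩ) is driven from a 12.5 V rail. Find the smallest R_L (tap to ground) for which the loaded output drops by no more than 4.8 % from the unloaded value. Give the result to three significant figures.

R_L(min) ≈ 8.09 kΩ

Output resistance R_th = R_top‖R_bot = (560 × 1500)/2060 = 407.8 Ω.
The fractional drop is R_th/(R_th + R_L); requiring this ≤ 0.0480 gives R_L ≥ R_th(1/0.0480 − 1) = 407.8 × 19.83 = 8.09 kΩ.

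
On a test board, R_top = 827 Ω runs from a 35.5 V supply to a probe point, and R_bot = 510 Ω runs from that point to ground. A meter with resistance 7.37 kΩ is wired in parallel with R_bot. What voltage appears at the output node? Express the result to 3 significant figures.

The load sits in parallel with R_bot: R_bot‖R_L = (510 × 7370) / (510 + 7370) = 477.0 Ω.
V_out = 35.5 × 477.0 / (827 + 477.0) = 35.5 × 477.0/1304 = 13.0 V.

V_out ≈ 13.0 V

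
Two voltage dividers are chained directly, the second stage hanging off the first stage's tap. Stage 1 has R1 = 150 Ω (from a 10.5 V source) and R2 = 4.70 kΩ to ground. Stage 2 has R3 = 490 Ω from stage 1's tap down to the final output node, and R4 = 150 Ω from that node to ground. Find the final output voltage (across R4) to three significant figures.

V_out ≈ 1.94 V

Stage 2 presents R3+R4 = 640.0 Ω as a load on stage 1's tap.
Stage 1's lower leg becomes R2‖(R3+R4) = 563.3 Ω, so V_mid = 10.5 × 563.3/713.3 = 8.292 V.
Stage 2 is itself unloaded: V_out = V_mid × R4/(R3+R4) = 8.292 × 150/640.0 = 1.94 V.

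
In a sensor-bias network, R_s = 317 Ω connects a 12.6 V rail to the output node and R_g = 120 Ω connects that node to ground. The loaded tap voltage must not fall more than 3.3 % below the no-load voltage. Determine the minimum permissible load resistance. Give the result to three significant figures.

R_L(min) ≈ 2.55 kΩ

Output resistance R_th = R_s‖R_g = (317 × 120)/437.0 = 87.05 Ω.
The fractional drop is R_th/(R_th + R_L); requiring this ≤ 0.0330 gives R_L ≥ R_th(1/0.0330 − 1) = 87.05 × 29.30 = 2.55 kΩ.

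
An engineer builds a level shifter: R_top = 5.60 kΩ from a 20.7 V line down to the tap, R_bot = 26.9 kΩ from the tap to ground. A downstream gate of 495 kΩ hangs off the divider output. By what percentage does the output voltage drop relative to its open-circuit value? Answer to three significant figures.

0.928 %

The divider's output (Thévenin) resistance is R_top‖R_bot = 4.635 kΩ.
Fractional drop under load = R_th/(R_th + R_L) = 4.635 / (4.635 + 495) = 0.009277.
So the output falls by 0.928 %.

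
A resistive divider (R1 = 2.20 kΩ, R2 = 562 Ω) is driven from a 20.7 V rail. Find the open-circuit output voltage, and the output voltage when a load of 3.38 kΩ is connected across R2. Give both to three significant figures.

Open-circuit: V = 20.7 × 562/(2200 + 562) = 4.21 V.
With the load, R2 becomes R2‖R_L = 481.9 Ω, so V = 20.7 × 481.9/2682 = 3.72 V.

Unloaded: 4.21 V; loaded: 3.72 V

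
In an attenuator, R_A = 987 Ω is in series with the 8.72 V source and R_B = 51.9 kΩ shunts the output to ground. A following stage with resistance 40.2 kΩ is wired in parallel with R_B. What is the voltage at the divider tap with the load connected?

The load sits in parallel with R_B: R_B‖R_L = (51900 × 40200) / (51900 + 40200) = 22650 Ω.
V_out = 8.72 × 22650 / (987 + 22650) = 8.72 × 22650/23640 = 8.36 V.

V_out ≈ 8.36 V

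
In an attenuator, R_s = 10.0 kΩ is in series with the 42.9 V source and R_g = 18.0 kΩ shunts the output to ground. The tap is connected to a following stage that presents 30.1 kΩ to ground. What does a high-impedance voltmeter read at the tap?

V_out ≈ 22.7 V

The load sits in parallel with R_g: R_g‖R_L = (18.0 × 30.1) / (18.0 + 30.1) = 11.26 kΩ.
V_out = 42.9 × 11.26 / (10.0 + 11.26) = 42.9 × 11.26/21.26 = 22.7 V.
(Unloaded it would have been 27.6 V.)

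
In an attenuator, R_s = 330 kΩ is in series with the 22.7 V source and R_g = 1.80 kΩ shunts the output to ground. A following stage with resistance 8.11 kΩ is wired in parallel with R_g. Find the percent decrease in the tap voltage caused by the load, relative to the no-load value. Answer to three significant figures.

The divider's output (Thévenin) resistance is R_s‖R_g = 1.790 kΩ.
Fractional drop under load = R_th/(R_th + R_L) = 1.790 / (1.790 + 8.11) = 0.1808.
So the output falls by 18.1 %.

18.1 %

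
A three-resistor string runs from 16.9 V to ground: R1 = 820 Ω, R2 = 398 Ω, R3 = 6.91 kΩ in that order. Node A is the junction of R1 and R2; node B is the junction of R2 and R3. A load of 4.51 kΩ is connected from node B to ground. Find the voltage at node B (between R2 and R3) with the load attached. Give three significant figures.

At node B, R3 is in parallel with the load: R3‖R_L = 2729 Ω.
Below node A the resistance is R2 + (R3‖R_L) = 3127 Ω, so V_A = 16.9 × 3127/3947 = 13.39 V.
Then V_B = V_A × (R3‖R_L)/(R2 + R3‖R_L) = 13.39 × 2729/3127 = 11.7 V.

V ≈ 11.7 V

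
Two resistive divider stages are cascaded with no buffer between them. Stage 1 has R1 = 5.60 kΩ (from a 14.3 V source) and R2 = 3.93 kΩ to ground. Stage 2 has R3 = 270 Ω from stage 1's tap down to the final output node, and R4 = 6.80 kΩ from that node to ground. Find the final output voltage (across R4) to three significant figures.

Stage 2 presents R3+R4 = 7070 Ω as a load on stage 1's tap.
Stage 1's lower leg becomes R2‖(R3+R4) = 2526 Ω, so V_mid = 14.3 × 2526/8126 = 4.445 V.
Stage 2 is itself unloaded: V_out = V_mid × R4/(R3+R4) = 4.445 × 6800/7070 = 4.28 V.

V_out ≈ 4.28 V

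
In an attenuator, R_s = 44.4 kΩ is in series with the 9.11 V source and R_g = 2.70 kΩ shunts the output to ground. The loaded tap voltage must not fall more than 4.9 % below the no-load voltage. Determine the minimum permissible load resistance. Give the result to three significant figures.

R_L(min) ≈ 49.4 kΩ

Output resistance R_th = R_s‖R_g = (44.4 × 2.70)/47.10 = 2.545 kΩ.
The fractional drop is R_th/(R_th + R_L); requiring this ≤ 0.0490 gives R_L ≥ R_th(1/0.0490 − 1) = 2.545 × 19.41 = 49.4 kΩ.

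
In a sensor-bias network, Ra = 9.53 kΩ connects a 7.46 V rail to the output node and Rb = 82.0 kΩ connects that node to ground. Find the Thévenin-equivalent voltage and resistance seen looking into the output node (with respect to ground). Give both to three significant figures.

V_th is the open-circuit tap voltage: 7.46 × 82.0/(9.53 + 82.0) = 6.68 V.
With the supply zeroed, Ra and Rb appear in parallel from the tap: R_th = Ra‖Rb = (9.53 × 82.0)/91.53 = 8.54 kΩ.

V_th = 6.68 V, R_th = 8.54 kΩ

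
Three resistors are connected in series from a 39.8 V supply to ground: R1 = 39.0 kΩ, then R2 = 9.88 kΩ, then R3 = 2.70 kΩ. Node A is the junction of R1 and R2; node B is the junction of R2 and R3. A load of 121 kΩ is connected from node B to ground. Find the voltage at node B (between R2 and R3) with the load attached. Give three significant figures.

V ≈ 2.04 V

At node B, R3 is in parallel with the load: R3‖R_L = 2.641 kΩ.
Below node A the resistance is R2 + (R3‖R_L) = 12.52 kΩ, so V_A = 39.8 × 12.52/51.52 = 9.673 V.
Then V_B = V_A × (R3‖R_L)/(R2 + R3‖R_L) = 9.673 × 2.641/12.52 = 2.04 V.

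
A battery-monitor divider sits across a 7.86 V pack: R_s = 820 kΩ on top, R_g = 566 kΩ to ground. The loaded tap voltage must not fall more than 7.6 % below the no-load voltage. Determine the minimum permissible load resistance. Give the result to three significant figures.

R_L(min) ≈ 4.07 MΩ

Output resistance R_th = R_s‖R_g = (820 × 566)/1386 = 334.9 kΩ.
The fractional drop is R_th/(R_th + R_L); requiring this ≤ 0.0760 gives R_L ≥ R_th(1/0.0760 − 1) = 334.9 × 12.16 = 4.07 MΩ.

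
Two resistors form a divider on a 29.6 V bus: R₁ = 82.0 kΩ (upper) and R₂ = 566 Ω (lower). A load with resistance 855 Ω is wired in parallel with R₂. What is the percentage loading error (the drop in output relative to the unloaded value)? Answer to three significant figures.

The divider's output (Thévenin) resistance is R₁‖R₂ = 562.1 Ω.
Fractional drop under load = R_th/(R_th + R_L) = 562.1 / (562.1 + 855) = 0.3967.
So the output falls by 39.7 %.

39.7 %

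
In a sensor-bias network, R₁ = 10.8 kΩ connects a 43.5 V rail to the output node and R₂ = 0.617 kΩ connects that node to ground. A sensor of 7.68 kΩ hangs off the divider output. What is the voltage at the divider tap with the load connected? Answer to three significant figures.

The load sits in parallel with R₂: R₂‖R_L = (617 × 7680) / (617 + 7680) = 571.1 Ω.
V_out = 43.5 × 571.1 / (10800 + 571.1) = 43.5 × 571.1/11370 = 2.18 V.

V_out ≈ 2.18 V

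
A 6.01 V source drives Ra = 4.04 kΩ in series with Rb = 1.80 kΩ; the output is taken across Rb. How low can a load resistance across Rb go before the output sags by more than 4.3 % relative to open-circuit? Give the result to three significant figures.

Output resistance R_th = Ra‖Rb = (4.04 × 1.80)/5.840 = 1.245 kΩ.
The fractional drop is R_th/(R_th + R_L); requiring this ≤ 0.0430 gives R_L ≥ R_th(1/0.0430 − 1) = 1.245 × 22.26 = 27.7 kΩ.

R_L(min) ≈ 27.7 kΩ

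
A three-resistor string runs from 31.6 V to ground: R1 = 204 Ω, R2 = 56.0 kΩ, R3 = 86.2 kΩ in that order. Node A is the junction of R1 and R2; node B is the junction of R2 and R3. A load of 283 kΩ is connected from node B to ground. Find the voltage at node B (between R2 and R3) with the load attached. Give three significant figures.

V ≈ 17.1 V

At node B, R3 is in parallel with the load: R3‖R_L = 66070 Ω.
Below node A the resistance is R2 + (R3‖R_L) = 122100 Ω, so V_A = 31.6 × 122100/122300 = 31.55 V.
Then V_B = V_A × (R3‖R_L)/(R2 + R3‖R_L) = 31.55 × 66070/122100 = 17.1 V.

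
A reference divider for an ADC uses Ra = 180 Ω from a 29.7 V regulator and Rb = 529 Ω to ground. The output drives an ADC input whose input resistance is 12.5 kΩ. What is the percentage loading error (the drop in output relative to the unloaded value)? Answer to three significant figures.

1.06 %

The divider's output (Thévenin) resistance is Ra‖Rb = 134.3 Ω.
Fractional drop under load = R_th/(R_th + R_L) = 134.3 / (134.3 + 12500) = 0.01063.
So the output falls by 1.06 %.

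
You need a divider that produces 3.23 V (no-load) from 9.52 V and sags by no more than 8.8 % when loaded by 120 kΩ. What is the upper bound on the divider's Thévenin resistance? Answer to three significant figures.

Loading drop = R_th/(R_th + R_L) ≤ 0.0880, so R_th ≤ R_L · ε/(1−ε) = 120 kΩ × 0.0880/0.9120 = 11.6 kΩ.
(Any R1, R2 with R2/(R1+R2) = 0.339 and R1‖R2 ≤ 11.6 kΩ will meet the spec.)

R_th ≤ 11.6 kΩ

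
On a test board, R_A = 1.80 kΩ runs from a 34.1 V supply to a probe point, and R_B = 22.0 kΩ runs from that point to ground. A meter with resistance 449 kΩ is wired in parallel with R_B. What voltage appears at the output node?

The load sits in parallel with R_B: R_B‖R_L = (22.0 × 449) / (22.0 + 449) = 20.97 kΩ.
V_out = 34.1 × 20.97 / (1.80 + 20.97) = 34.1 × 20.97/22.77 = 31.4 V.
(Unloaded it would have been 31.5 V.)

V_out ≈ 31.4 V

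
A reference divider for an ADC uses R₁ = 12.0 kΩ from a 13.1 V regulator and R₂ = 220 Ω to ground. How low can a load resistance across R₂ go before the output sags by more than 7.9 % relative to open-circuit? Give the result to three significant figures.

R_L(min) ≈ 2.52 kΩ

Output resistance R_th = R₁‖R₂ = (12000 × 220)/12220 = 216.0 Ω.
The fractional drop is R_th/(R_th + R_L); requiring this ≤ 0.0790 gives R_L ≥ R_th(1/0.0790 − 1) = 216.0 × 11.66 = 2.52 kΩ.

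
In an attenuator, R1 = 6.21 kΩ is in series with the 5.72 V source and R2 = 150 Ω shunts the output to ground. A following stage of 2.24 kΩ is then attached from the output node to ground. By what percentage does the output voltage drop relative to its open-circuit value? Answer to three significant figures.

The divider's output (Thévenin) resistance is R1‖R2 = 146.5 Ω.
Fractional drop under load = R_th/(R_th + R_L) = 146.5 / (146.5 + 2240) = 0.06137.
So the output falls by 6.14 %.

6.14 %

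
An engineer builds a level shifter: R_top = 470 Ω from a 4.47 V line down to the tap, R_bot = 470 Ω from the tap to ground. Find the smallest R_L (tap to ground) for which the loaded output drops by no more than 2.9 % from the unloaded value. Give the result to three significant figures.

Output resistance R_th = R_top‖R_bot = (470 × 470)/940.0 = 235.0 Ω.
The fractional drop is R_th/(R_th + R_L); requiring this ≤ 0.0290 gives R_L ≥ R_th(1/0.0290 − 1) = 235.0 × 33.48 = 7.87 kΩ.

R_L(min) ≈ 7.87 kΩ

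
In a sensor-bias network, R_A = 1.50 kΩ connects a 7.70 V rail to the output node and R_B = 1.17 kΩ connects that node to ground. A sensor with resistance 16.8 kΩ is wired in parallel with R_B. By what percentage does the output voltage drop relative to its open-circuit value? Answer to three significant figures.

The divider's output (Thévenin) resistance is R_A‖R_B = 0.6573 kΩ.
Fractional drop under load = R_th/(R_th + R_L) = 0.6573 / (0.6573 + 16.8) = 0.03765.
So the output falls by 3.77 %.

3.77 %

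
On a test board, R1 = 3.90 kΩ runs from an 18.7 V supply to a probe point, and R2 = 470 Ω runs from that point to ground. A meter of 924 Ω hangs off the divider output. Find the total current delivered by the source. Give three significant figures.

I ≈ 4.44 mA

R2‖R_L = 311.5 Ω, so the source sees R1 + R2‖R_L = 4212 Ω.
I = 18.7 V / 4212 Ω = 4.44 mA.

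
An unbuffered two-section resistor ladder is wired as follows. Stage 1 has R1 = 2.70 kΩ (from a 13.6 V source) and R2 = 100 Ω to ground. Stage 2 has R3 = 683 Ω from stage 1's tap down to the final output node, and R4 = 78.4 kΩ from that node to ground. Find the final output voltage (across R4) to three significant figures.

Stage 2 presents R3+R4 = 79080 Ω as a load on stage 1's tap.
Stage 1's lower leg becomes R2‖(R3+R4) = 99.87 Ω, so V_mid = 13.6 × 99.87/2800 = 0.4851 V.
Stage 2 is itself unloaded: V_out = V_mid × R4/(R3+R4) = 0.4851 × 78400/79080 = 0.481 V.

V_out ≈ 0.481 V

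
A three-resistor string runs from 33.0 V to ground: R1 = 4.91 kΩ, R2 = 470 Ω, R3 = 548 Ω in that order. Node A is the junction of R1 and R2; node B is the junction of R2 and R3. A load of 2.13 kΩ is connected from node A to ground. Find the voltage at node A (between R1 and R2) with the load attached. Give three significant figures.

V ≈ 4.06 V

Below node A the series string R2+R3 = 1018 Ω sits in parallel with the 2130 Ω load: 688.8 Ω.
V_A = 33.0 × 688.8/(4910 + 688.8) = 4.06 V.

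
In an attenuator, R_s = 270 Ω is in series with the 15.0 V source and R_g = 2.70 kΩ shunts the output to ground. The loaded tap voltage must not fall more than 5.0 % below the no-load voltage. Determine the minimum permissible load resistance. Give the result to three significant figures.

R_L(min) ≈ 4.66 kΩ

Output resistance R_th = R_s‖R_g = (270 × 2700)/2970 = 245.5 Ω.
The fractional drop is R_th/(R_th + R_L); requiring this ≤ 0.0500 gives R_L ≥ R_th(1/0.0500 − 1) = 245.5 × 19.00 = 4.66 kΩ.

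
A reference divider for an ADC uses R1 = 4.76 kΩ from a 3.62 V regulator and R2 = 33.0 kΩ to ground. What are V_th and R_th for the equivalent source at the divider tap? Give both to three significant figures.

V_th = 3.16 V, R_th = 4.16 kΩ

V_th is the open-circuit tap voltage: 3.62 × 33.0/(4.76 + 33.0) = 3.16 V.
With the supply zeroed, R1 and R2 appear in parallel from the tap: R_th = R1‖R2 = (4.76 × 33.0)/37.76 = 4.16 kΩ.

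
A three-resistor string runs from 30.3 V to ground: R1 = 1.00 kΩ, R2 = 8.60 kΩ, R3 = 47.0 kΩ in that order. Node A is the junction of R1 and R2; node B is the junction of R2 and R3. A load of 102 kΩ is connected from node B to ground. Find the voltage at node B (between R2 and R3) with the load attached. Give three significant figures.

At node B, R3 is in parallel with the load: R3‖R_L = 32.17 kΩ.
Below node A the resistance is R2 + (R3‖R_L) = 40.77 kΩ, so V_A = 30.3 × 40.77/41.77 = 29.57 V.
Then V_B = V_A × (R3‖R_L)/(R2 + R3‖R_L) = 29.57 × 32.17/40.77 = 23.3 V.

V ≈ 23.3 V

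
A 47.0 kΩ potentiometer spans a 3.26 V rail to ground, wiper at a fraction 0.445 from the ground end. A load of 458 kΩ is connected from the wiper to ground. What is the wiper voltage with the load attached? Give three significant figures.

V ≈ 1.41 V

The wiper splits the pot into (1−α)R = 26.08 kΩ above and αR = 20.91 kΩ below.
Lower section ‖ load = 20.00 kΩ.
V_wiper = 3.26 × 20.00/(26.08 + 20.00) = 1.41 V.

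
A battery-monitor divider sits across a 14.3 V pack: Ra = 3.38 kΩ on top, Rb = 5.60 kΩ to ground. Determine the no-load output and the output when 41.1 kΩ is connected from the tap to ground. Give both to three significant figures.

Open-circuit: V = 14.3 × 5.60/(3.38 + 5.60) = 8.92 V.
With the load, Rb becomes Rb‖R_L = 4.928 kΩ, so V = 14.3 × 4.928/8.308 = 8.48 V.

Unloaded: 8.92 V; loaded: 8.48 V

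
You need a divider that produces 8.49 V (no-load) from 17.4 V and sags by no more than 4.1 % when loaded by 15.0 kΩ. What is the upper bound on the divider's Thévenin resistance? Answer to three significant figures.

R_th ≤ 641 Ω

Loading drop = R_th/(R_th + R_L) ≤ 0.0410, so R_th ≤ R_L · ε/(1−ε) = 15.0 kΩ × 0.0410/0.9590 = 641 Ω.
(Any R1, R2 with R2/(R1+R2) = 0.488 and R1‖R2 ≤ 641 Ω will meet the spec.)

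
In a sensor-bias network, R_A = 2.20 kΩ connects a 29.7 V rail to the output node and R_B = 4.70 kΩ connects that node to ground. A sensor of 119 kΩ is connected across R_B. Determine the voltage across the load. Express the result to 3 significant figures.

The load sits in parallel with R_B: R_B‖R_L = (4.70 × 119) / (4.70 + 119) = 4.521 kΩ.
V_out = 29.7 × 4.521 / (2.20 + 4.521) = 29.7 × 4.521/6.721 = 20.0 V.

V_out ≈ 20.0 V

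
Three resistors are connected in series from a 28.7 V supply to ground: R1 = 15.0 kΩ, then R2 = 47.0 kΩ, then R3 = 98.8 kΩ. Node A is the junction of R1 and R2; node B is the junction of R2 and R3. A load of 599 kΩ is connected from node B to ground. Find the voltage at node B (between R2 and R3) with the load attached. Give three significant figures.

V ≈ 16.6 V

At node B, R3 is in parallel with the load: R3‖R_L = 84.81 kΩ.
Below node A the resistance is R2 + (R3‖R_L) = 131.8 kΩ, so V_A = 28.7 × 131.8/146.8 = 25.77 V.
Then V_B = V_A × (R3‖R_L)/(R2 + R3‖R_L) = 25.77 × 84.81/131.8 = 16.6 V.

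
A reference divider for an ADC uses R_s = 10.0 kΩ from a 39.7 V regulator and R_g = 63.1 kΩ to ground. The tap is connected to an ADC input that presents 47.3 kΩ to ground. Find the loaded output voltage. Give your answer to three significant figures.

V_out ≈ 29.0 V

The load sits in parallel with R_g: R_g‖R_L = (63.1 × 47.3) / (63.1 + 47.3) = 27.03 kΩ.
V_out = 39.7 × 27.03 / (10.0 + 27.03) = 39.7 × 27.03/37.03 = 29.0 V.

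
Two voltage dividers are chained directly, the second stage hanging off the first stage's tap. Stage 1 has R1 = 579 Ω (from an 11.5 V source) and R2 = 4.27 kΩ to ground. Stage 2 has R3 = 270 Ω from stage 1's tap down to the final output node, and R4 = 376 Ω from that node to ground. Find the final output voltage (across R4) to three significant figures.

Stage 2 presents R3+R4 = 646.0 Ω as a load on stage 1's tap.
Stage 1's lower leg becomes R2‖(R3+R4) = 561.1 Ω, so V_mid = 11.5 × 561.1/1140 = 5.660 V.
Stage 2 is itself unloaded: V_out = V_mid × R4/(R3+R4) = 5.660 × 376/646.0 = 3.29 V.

V_out ≈ 3.29 V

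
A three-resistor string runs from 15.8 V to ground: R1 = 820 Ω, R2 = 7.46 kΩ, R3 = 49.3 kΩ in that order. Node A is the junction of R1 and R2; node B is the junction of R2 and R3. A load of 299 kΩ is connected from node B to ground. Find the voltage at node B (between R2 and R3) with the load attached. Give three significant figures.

V ≈ 13.2 V

At node B, R3 is in parallel with the load: R3‖R_L = 42320 Ω.
Below node A the resistance is R2 + (R3‖R_L) = 49780 Ω, so V_A = 15.8 × 49780/50600 = 15.54 V.
Then V_B = V_A × (R3‖R_L)/(R2 + R3‖R_L) = 15.54 × 42320/49780 = 13.2 V.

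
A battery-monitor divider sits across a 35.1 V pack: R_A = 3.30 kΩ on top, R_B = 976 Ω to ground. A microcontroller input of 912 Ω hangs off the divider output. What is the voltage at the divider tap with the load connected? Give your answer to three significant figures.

The load sits in parallel with R_B: R_B‖R_L = (976 × 912) / (976 + 912) = 471.5 Ω.
V_out = 35.1 × 471.5 / (3300 + 471.5) = 35.1 × 471.5/3771 = 4.39 V.

V_out ≈ 4.39 V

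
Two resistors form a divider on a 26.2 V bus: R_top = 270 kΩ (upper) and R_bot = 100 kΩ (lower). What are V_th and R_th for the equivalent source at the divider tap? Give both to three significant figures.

V_th is the open-circuit tap voltage: 26.2 × 100/(270 + 100) = 7.08 V.
With the supply zeroed, R_top and R_bot appear in parallel from the tap: R_th = R_top‖R_bot = (270 × 100)/370.0 = 73.0 kΩ.

V_th = 7.08 V, R_th = 73.0 kΩ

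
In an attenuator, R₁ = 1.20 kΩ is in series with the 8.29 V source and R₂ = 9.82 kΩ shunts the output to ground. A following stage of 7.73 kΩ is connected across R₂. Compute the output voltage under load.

V_out ≈ 6.49 V

The load sits in parallel with R₂: R₂‖R_L = (9.82 × 7.73) / (9.82 + 7.73) = 4.325 kΩ.
V_out = 8.29 × 4.325 / (1.20 + 4.325) = 8.29 × 4.325/5.525 = 6.49 V.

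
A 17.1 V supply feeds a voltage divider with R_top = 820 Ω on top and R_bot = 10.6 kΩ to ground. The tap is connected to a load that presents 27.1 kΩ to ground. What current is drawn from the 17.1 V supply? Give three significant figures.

R_bot‖R_L = 7620 Ω, so the source sees R_top + R_bot‖R_L = 8440 Ω.
I = 17.1 V / 8440 Ω = 2.03 mA.

I ≈ 2.03 mA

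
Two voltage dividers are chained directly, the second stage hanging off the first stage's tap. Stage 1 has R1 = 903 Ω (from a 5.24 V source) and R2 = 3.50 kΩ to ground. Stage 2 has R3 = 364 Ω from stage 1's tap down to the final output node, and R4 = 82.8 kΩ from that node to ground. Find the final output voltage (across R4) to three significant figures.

Stage 2 presents R3+R4 = 83160 Ω as a load on stage 1's tap.
Stage 1's lower leg becomes R2‖(R3+R4) = 3359 Ω, so V_mid = 5.24 × 3359/4262 = 4.130 V.
Stage 2 is itself unloaded: V_out = V_mid × R4/(R3+R4) = 4.130 × 82800/83160 = 4.11 V.

V_out ≈ 4.11 V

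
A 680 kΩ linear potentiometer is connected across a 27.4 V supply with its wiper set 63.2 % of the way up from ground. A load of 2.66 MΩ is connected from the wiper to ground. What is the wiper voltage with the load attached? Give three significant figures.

The wiper splits the pot into (1−α)R = 250.2 kΩ above and αR = 429.8 kΩ below.
Lower section ‖ load = 370.0 kΩ.
V_wiper = 27.4 × 370.0/(250.2 + 370.0) = 16.3 V.

V ≈ 16.3 V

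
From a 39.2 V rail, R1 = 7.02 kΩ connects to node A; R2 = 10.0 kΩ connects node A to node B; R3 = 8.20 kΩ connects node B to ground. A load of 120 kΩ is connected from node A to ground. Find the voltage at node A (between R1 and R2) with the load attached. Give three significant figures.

V ≈ 27.1 V

Below node A the series string R2+R3 = 18.20 kΩ sits in parallel with the 120 kΩ load: 15.80 kΩ.
V_A = 39.2 × 15.80/(7.02 + 15.80) = 27.1 V.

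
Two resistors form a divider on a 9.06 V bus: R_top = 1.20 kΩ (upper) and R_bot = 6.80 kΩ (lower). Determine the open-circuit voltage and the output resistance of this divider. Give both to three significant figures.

V_th = 7.70 V, R_th = 1.02 kΩ

V_th is the open-circuit tap voltage: 9.06 × 6.80/(1.20 + 6.80) = 7.70 V.
With the supply zeroed, R_top and R_bot appear in parallel from the tap: R_th = R_top‖R_bot = (1.20 × 6.80)/8.000 = 1.02 kΩ.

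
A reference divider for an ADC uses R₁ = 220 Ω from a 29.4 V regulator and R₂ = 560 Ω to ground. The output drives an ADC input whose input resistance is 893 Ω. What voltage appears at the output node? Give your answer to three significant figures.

V_out ≈ 17.9 V

The load sits in parallel with R₂: R₂‖R_L = (560 × 893) / (560 + 893) = 344.2 Ω.
V_out = 29.4 × 344.2 / (220 + 344.2) = 29.4 × 344.2/564.2 = 17.9 V.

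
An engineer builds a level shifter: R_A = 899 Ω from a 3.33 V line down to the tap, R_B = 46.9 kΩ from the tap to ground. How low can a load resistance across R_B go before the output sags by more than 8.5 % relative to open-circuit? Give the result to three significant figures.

R_L(min) ≈ 9.50 kΩ

Output resistance R_th = R_A‖R_B = (899 × 46900)/47800 = 882.1 Ω.
The fractional drop is R_th/(R_th + R_L); requiring this ≤ 0.0850 gives R_L ≥ R_th(1/0.0850 − 1) = 882.1 × 10.76 = 9.50 kΩ.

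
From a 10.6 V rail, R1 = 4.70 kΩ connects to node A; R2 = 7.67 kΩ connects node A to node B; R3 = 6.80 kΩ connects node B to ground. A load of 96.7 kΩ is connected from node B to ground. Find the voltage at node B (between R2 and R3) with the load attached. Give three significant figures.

At node B, R3 is in parallel with the load: R3‖R_L = 6.353 kΩ.
Below node A the resistance is R2 + (R3‖R_L) = 14.02 kΩ, so V_A = 10.6 × 14.02/18.72 = 7.939 V.
Then V_B = V_A × (R3‖R_L)/(R2 + R3‖R_L) = 7.939 × 6.353/14.02 = 3.60 V.

V ≈ 3.60 V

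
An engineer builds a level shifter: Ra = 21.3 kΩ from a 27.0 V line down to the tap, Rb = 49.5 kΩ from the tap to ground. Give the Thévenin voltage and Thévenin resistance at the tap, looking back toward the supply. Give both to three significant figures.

V_th = 18.9 V, R_th = 14.9 kΩ

V_th is the open-circuit tap voltage: 27.0 × 49.5/(21.3 + 49.5) = 18.9 V.
With the supply zeroed, Ra and Rb appear in parallel from the tap: R_th = Ra‖Rb = (21.3 × 49.5)/70.80 = 14.9 kΩ.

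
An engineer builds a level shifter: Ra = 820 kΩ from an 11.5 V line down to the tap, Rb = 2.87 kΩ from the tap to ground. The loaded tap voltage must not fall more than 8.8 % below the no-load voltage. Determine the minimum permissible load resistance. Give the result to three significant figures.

R_L(min) ≈ 29.6 kΩ

Output resistance R_th = Ra‖Rb = (820 × 2.87)/822.9 = 2.860 kΩ.
The fractional drop is R_th/(R_th + R_L); requiring this ≤ 0.0880 gives R_L ≥ R_th(1/0.0880 − 1) = 2.860 × 10.36 = 29.6 kΩ.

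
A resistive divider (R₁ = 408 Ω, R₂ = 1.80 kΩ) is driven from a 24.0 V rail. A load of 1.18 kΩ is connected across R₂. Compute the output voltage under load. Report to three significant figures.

V_out ≈ 15.3 V

The load sits in parallel with R₂: R₂‖R_L = (1800 × 1180) / (1800 + 1180) = 712.8 Ω.
V_out = 24.0 × 712.8 / (408 + 712.8) = 24.0 × 712.8/1121 = 15.3 V.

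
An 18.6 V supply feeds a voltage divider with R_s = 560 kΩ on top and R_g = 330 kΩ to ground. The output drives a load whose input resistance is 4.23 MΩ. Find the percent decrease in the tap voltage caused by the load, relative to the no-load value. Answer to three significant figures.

4.68 %

The divider's output (Thévenin) resistance is R_s‖R_g = 207.6 kΩ.
Fractional drop under load = R_th/(R_th + R_L) = 207.6 / (207.6 + 4230) = 0.04679.
So the output falls by 4.68 %.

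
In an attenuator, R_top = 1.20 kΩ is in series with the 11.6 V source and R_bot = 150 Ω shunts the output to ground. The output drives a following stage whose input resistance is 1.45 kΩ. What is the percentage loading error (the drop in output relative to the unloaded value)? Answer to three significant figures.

8.42 %

The divider's output (Thévenin) resistance is R_top‖R_bot = 133.3 Ω.
Fractional drop under load = R_th/(R_th + R_L) = 133.3 / (133.3 + 1450) = 0.08421.
So the output falls by 8.42 %.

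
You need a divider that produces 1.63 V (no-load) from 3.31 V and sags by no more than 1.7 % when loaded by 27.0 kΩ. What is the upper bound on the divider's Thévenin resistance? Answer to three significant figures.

Loading drop = R_th/(R_th + R_L) ≤ 0.0170, so R_th ≤ R_L · ε/(1−ε) = 27.0 kΩ × 0.0170/0.9830 = 467 Ω.

R_th ≤ 467 Ω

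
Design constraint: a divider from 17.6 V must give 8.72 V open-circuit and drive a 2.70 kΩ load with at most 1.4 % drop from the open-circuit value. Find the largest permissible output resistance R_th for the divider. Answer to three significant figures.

R_th ≤ 38.3 Ω

Loading drop = R_th/(R_th + R_L) ≤ 0.0140, so R_th ≤ R_L · ε/(1−ε) = 2.70 kΩ × 0.0140/0.9860 = 38.3 Ω.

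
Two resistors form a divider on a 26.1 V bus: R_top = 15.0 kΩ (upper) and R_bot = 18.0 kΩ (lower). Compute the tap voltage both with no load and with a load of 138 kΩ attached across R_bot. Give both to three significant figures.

Unloaded: 14.2 V; loaded: 13.4 V

Open-circuit: V = 26.1 × 18.0/(15.0 + 18.0) = 14.2 V.
With the load, R_bot becomes R_bot‖R_L = 15.92 kΩ, so V = 26.1 × 15.92/30.92 = 13.4 V.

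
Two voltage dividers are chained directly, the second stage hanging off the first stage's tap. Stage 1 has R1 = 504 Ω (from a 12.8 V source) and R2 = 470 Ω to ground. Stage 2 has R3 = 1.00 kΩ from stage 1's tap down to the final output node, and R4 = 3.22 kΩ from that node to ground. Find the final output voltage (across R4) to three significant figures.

V_out ≈ 4.46 V

Stage 2 presents R3+R4 = 4220 Ω as a load on stage 1's tap.
Stage 1's lower leg becomes R2‖(R3+R4) = 422.9 Ω, so V_mid = 12.8 × 422.9/926.9 = 5.840 V.
Stage 2 is itself unloaded: V_out = V_mid × R4/(R3+R4) = 5.840 × 3220/4220 = 4.46 V.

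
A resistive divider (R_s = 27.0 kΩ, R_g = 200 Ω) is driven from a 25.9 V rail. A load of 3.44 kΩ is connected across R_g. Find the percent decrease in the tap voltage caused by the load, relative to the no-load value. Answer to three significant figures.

5.46 %

The divider's output (Thévenin) resistance is R_s‖R_g = 198.5 Ω.
Fractional drop under load = R_th/(R_th + R_L) = 198.5 / (198.5 + 3440) = 0.05456.
So the output falls by 5.46 %.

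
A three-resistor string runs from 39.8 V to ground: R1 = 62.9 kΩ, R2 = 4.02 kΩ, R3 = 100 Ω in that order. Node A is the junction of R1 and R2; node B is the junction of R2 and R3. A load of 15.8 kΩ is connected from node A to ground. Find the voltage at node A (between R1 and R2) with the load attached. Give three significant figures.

Below node A the series string R2+R3 = 4120 Ω sits in parallel with the 15800 Ω load: 3268 Ω.
V_A = 39.8 × 3268/(62900 + 3268) = 1.97 V.

V ≈ 1.97 V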